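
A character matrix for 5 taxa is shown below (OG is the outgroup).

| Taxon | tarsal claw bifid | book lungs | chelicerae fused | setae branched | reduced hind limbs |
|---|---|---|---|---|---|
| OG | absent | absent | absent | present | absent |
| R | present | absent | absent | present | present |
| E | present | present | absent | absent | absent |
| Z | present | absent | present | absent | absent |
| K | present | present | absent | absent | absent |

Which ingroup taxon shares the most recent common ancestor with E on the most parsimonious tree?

K

Character polarity is set by the outgroup: the derived state is whichever differs from the outgroup's state, so for setae branched the derived state is 'absent', and for the remaining characters it is 'present'.
All ingroup taxa share the derived state 'present' for tarsal claw bifid; it defines the ingroup but does not resolve relationships within it.
Only E and K show the derived state 'present' for book lungs, supporting them as a clade.
chelicerae fused (derived state 'present') is unique to Z (autapomorphy; uninformative for grouping).
setae branched: derived state 'absent' in E, K, and Z only — synapomorphy for {E, K, Z}.
reduced hind limbs (derived state 'present') is unique to R (autapomorphy; uninformative for grouping).
Most parsimonious ingroup topology: (R,((E,K),Z)).
E and K form a cherry on this tree, so they are sister taxa.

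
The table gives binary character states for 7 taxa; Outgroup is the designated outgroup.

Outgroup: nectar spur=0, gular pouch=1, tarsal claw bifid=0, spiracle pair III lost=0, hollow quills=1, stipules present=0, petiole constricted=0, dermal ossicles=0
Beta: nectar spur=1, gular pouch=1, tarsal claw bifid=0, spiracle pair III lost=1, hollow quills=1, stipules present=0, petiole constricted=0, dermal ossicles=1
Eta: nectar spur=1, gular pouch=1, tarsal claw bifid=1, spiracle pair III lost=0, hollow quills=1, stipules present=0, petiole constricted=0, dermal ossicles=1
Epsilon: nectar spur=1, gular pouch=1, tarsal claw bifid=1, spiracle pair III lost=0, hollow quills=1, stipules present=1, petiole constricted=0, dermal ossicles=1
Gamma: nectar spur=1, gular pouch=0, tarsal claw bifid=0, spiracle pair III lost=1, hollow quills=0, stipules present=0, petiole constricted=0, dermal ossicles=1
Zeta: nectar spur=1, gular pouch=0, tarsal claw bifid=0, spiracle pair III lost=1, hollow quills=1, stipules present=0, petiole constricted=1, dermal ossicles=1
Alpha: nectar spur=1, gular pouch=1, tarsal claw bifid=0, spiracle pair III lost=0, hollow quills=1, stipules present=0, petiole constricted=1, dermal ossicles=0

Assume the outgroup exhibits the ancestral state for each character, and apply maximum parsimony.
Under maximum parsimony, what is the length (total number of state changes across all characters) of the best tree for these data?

9

Character polarity is set by the outgroup: the derived state is whichever differs from the outgroup's state, so for gular pouch, hollow quills the derived state is '0', and for the remaining characters it is '1'.
nectar spur (derived state '1') is shared by all ingroup taxa — unites the whole ingroup.
gular pouch: derived state '0' in Gamma and Zeta only — synapomorphy for {Gamma, Zeta}.
tarsal claw bifid: derived state '1' in Epsilon and Eta only — synapomorphy for {Epsilon, Eta}.
spiracle pair III lost: derived state '1' in Beta, Gamma, and Zeta only — synapomorphy for {Beta, Gamma, Zeta}.
hollow quills: derived state '0' in Gamma only — an autapomorphy, so it tells us nothing about relationships among taxa.
stipules present: derived state '1' in Epsilon only — an autapomorphy, so it tells us nothing about relationships among taxa.
petiole constricted groups Alpha and Zeta, which is incompatible with the clades supported by the remaining characters; treating it as convergent (homoplasy) costs fewer steps than any alternative tree.
dermal ossicles (derived state '1') is shared by Beta, Epsilon, Eta, Gamma, and Zeta — a synapomorphy uniting that clade.
Most parsimonious ingroup topology: (((Beta,(Gamma,Zeta)),(Eta,Epsilon)),Alpha).
Changes per character on this tree: nectar spur: 1; gular pouch: 1; tarsal claw bifid: 1; spiracle pair III lost: 1; hollow quills: 1; stipules present: 1; petiole constricted: 2; dermal ossicles: 1.
Total = 9.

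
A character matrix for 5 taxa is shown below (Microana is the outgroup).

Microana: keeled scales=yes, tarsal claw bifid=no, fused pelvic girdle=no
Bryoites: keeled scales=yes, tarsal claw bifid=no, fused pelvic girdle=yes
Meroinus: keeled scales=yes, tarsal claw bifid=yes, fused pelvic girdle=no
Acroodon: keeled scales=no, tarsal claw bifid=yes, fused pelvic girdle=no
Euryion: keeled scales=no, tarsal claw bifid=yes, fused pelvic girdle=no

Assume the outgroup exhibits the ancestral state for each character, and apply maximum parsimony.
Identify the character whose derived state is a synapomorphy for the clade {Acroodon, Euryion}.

Character polarity is set by the outgroup: the derived state is whichever differs from the outgroup's state, so for keeled scales the derived state is 'no', and for the remaining characters it is 'yes'.
keeled scales: derived state 'no' in Acroodon and Euryion only — synapomorphy for {Acroodon, Euryion}.
Only Acroodon, Euryion, and Meroinus show the derived state 'yes' for tarsal claw bifid, supporting them as a clade.
fused pelvic girdle (derived state 'yes') is unique to Bryoites (autapomorphy; uninformative for grouping).
Most parsimonious ingroup topology: (Bryoites,(Meroinus,(Acroodon,Euryion))).
The clade {Acroodon, Euryion} is supported by keeled scales: its derived state 'no' occurs in exactly those taxa and in no other taxon (including the outgroup).

keeled scales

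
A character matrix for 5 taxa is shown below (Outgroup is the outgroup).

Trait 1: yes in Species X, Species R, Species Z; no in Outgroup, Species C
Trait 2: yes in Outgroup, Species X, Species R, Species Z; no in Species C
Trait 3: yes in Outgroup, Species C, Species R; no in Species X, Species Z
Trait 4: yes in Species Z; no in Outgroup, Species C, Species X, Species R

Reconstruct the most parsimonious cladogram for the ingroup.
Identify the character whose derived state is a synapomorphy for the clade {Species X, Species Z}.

Trait 3

Character polarity is set by the outgroup: the derived state is whichever differs from the outgroup's state, so for Trait 2, Trait 3 the derived state is 'no', and for the remaining characters it is 'yes'.
Only Species R, Species X, and Species Z show the derived state 'yes' for Trait 1, supporting them as a clade.
Trait 2: derived state 'no' in Species C only — an autapomorphy, so it tells us nothing about relationships among taxa.
Trait 3: derived state 'no' in Species X and Species Z only — synapomorphy for {Species X, Species Z}.
Trait 4 (derived state 'yes') is unique to Species Z (autapomorphy; uninformative for grouping).
Most parsimonious ingroup topology: ((Species R,(Species Z,Species X)),Species C).
The clade {Species X, Species Z} is supported by Trait 3: its derived state 'no' occurs in exactly those taxa and in no other taxon (including the outgroup).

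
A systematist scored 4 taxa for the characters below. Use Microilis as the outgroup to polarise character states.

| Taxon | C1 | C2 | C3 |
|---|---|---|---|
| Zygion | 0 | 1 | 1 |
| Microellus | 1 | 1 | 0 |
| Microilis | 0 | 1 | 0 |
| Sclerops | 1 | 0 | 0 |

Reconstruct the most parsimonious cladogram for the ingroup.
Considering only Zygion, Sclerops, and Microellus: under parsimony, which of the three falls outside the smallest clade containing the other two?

Zygion

Character polarity is set by the outgroup: the derived state is whichever differs from the outgroup's state, so for C2 the derived state is '0', and for the remaining characters it is '1'.
C1: derived state '1' in Microellus and Sclerops only — synapomorphy for {Microellus, Sclerops}.
C2 (derived state '0') is unique to Sclerops (autapomorphy; uninformative for grouping).
C3 (derived state '1') is unique to Zygion (autapomorphy; uninformative for grouping).
Most parsimonious ingroup topology: ((Sclerops,Microellus),Zygion).
Sclerops and Microellus share a more recent common ancestor with each other than either does with Zygion, so Zygion is the least closely related of the three.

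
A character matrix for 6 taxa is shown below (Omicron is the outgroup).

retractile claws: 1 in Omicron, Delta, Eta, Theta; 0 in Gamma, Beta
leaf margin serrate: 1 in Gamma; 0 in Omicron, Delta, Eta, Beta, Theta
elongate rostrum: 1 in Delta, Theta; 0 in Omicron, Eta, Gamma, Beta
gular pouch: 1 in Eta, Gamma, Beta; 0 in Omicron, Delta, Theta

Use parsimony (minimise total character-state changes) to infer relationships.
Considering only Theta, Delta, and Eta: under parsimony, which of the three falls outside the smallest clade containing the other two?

Character polarity is set by the outgroup: the derived state is whichever differs from the outgroup's state, so for retractile claws the derived state is '0', and for the remaining characters it is '1'.
retractile claws: derived state '0' in Beta and Gamma only — synapomorphy for {Beta, Gamma}.
leaf margin serrate: derived state '1' in Gamma only — an autapomorphy, so it tells us nothing about relationships among taxa.
elongate rostrum: derived state '1' in Delta and Theta only — synapomorphy for {Delta, Theta}.
gular pouch (derived state '1') is shared by Beta, Eta, and Gamma — a synapomorphy uniting that clade.
Most parsimonious ingroup topology: ((Delta,Theta),(Eta,(Gamma,Beta))).
Delta and Theta share a more recent common ancestor with each other than either does with Eta, so Eta is the least closely related of the three.

Eta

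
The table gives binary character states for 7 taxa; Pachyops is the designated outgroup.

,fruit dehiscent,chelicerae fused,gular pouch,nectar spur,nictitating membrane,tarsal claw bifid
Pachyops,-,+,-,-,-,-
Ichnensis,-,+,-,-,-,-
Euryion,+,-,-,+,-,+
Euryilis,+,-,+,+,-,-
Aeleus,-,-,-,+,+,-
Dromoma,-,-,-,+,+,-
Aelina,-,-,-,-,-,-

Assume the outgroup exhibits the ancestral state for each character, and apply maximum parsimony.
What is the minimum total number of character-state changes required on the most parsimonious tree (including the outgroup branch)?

6

Character polarity is set by the outgroup: the derived state is whichever differs from the outgroup's state, so for chelicerae fused the derived state is '-', and for the remaining characters it is '+'.
fruit dehiscent (derived state '+') is shared by Euryilis and Euryion — a synapomorphy uniting that clade.
Only Aeleus, Aelina, Dromoma, Euryilis, and Euryion show the derived state '-' for chelicerae fused, supporting them as a clade.
gular pouch: derived state '+' in Euryilis only — an autapomorphy, so it tells us nothing about relationships among taxa.
nectar spur (derived state '+') is shared by Aeleus, Dromoma, Euryilis, and Euryion — a synapomorphy uniting that clade.
Only Aeleus and Dromoma show the derived state '+' for nictitating membrane, supporting them as a clade.
tarsal claw bifid (derived state '+') is unique to Euryion (autapomorphy; uninformative for grouping).
Most parsimonious ingroup topology: (Ichnensis,(((Euryion,Euryilis),(Aeleus,Dromoma)),Aelina)).
Changes per character on this tree: fruit dehiscent: 1; chelicerae fused: 1; gular pouch: 1; nectar spur: 1; nictitating membrane: 1; tarsal claw bifid: 1.
Total = 6.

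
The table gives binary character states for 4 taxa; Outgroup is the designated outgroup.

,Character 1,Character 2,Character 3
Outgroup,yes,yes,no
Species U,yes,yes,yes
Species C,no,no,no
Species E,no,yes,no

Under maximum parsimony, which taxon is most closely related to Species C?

Species E

Character polarity is set by the outgroup: the derived state is whichever differs from the outgroup's state, so for Character 1, Character 2 the derived state is 'no', and for the remaining characters it is 'yes'.
Character 1 (derived state 'no') is shared by Species C and Species E — a synapomorphy uniting that clade.
Character 2: derived state 'no' in Species C only — an autapomorphy, so it tells us nothing about relationships among taxa.
Character 3 (derived state 'yes') is unique to Species U (autapomorphy; uninformative for grouping).
Most parsimonious ingroup topology: (Species U,(Species C,Species E)).
Species C and Species E form a cherry on this tree, so they are sister taxa.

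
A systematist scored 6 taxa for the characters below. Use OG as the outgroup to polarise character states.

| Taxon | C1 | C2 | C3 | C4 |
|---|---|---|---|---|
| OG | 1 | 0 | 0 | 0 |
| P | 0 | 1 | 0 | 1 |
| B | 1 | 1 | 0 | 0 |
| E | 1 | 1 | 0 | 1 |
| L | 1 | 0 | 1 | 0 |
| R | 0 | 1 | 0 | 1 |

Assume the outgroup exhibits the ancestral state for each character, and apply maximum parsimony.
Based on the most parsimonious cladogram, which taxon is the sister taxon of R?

Character polarity is set by the outgroup: the derived state is whichever differs from the outgroup's state, so for C1 the derived state is '0', and for the remaining characters it is '1'.
C1: derived state '0' in P and R only — synapomorphy for {P, R}.
Only B, E, P, and R show the derived state '1' for C2, supporting them as a clade.
C3: derived state '1' in L only — an autapomorphy, so it tells us nothing about relationships among taxa.
C4 (derived state '1') is shared by E, P, and R — a synapomorphy uniting that clade.
Most parsimonious ingroup topology: ((((P,R),E),B),L).
R and P form a cherry on this tree, so they are sister taxa.

P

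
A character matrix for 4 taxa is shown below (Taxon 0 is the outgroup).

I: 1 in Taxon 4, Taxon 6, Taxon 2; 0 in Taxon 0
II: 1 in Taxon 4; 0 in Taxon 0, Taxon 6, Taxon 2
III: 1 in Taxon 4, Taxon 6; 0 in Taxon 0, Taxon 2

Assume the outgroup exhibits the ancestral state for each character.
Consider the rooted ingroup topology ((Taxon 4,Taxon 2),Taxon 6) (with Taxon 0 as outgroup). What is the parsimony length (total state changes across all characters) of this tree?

4

Map each character onto ((Taxon 4,Taxon 2),Taxon 6) (rooted by Taxon 0) and count the minimum state changes it requires (Fitch parsimony):
I: 1; II: 1; III: 2.
Total tree length = 4.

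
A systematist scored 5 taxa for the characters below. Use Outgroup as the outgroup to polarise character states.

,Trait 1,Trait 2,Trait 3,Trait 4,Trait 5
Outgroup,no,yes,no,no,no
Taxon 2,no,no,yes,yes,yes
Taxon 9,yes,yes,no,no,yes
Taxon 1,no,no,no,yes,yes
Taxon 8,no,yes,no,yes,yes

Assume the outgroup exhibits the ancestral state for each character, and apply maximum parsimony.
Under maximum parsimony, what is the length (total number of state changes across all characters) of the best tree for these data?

Character polarity is set by the outgroup: the derived state is whichever differs from the outgroup's state, so for Trait 2 the derived state is 'no', and for the remaining characters it is 'yes'.
Trait 1: derived state 'yes' in Taxon 9 only — an autapomorphy, so it tells us nothing about relationships among taxa.
Trait 2 (derived state 'no') is shared by Taxon 1 and Taxon 2 — a synapomorphy uniting that clade.
Trait 3 (derived state 'yes') is unique to Taxon 2 (autapomorphy; uninformative for grouping).
Trait 4 (derived state 'yes') is shared by Taxon 1, Taxon 2, and Taxon 8 — a synapomorphy uniting that clade.
All ingroup taxa share the derived state 'yes' for Trait 5; it defines the ingroup but does not resolve relationships within it.
Most parsimonious ingroup topology: (((Taxon 2,Taxon 1),Taxon 8),Taxon 9).
Changes per character on this tree: Trait 1: 1; Trait 2: 1; Trait 3: 1; Trait 4: 1; Trait 5: 1.
Total = 5.

5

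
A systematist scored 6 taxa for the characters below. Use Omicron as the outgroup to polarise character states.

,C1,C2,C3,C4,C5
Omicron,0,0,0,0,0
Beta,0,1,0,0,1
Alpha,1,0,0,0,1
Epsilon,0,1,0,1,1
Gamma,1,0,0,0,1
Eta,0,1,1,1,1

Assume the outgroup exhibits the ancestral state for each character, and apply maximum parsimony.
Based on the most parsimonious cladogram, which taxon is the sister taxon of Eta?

Epsilon

The outgroup has state '0' for every character, so '1' is the derived state throughout.
C1 (derived state '1') is shared by Alpha and Gamma — a synapomorphy uniting that clade.
Only Beta, Epsilon, and Eta show the derived state '1' for C2, supporting them as a clade.
C3: derived state '1' in Eta only — an autapomorphy, so it tells us nothing about relationships among taxa.
C4 (derived state '1') is shared by Epsilon and Eta — a synapomorphy uniting that clade.
C5 (derived state '1') is shared by all ingroup taxa — unites the whole ingroup.
Most parsimonious ingroup topology: ((Beta,(Epsilon,Eta)),(Alpha,Gamma)).
Eta and Epsilon form a cherry on this tree, so they are sister taxa.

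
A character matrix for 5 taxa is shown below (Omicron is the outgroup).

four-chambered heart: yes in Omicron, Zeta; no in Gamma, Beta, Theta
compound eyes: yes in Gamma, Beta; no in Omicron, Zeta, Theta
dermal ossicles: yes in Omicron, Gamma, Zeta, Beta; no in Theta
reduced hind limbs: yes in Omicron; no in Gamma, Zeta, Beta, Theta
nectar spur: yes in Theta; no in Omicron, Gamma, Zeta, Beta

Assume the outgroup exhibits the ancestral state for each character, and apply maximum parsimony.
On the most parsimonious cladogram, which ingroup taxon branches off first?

Character polarity is set by the outgroup: the derived state is whichever differs from the outgroup's state, so for four-chambered heart, dermal ossicles, reduced hind limbs the derived state is 'no', and for the remaining characters it is 'yes'.
Only Beta, Gamma, and Theta show the derived state 'no' for four-chambered heart, supporting them as a clade.
Only Beta and Gamma show the derived state 'yes' for compound eyes, supporting them as a clade.
dermal ossicles: derived state 'no' in Theta only — an autapomorphy, so it tells us nothing about relationships among taxa.
All ingroup taxa share the derived state 'no' for reduced hind limbs; it defines the ingroup but does not resolve relationships within it.
nectar spur (derived state 'yes') is unique to Theta (autapomorphy; uninformative for grouping).
Most parsimonious ingroup topology: (((Gamma,Beta),Theta),Zeta).
Zeta is sister to the clade containing all other ingroup taxa, so it is the earliest-diverging (most basal) ingroup lineage.

Zeta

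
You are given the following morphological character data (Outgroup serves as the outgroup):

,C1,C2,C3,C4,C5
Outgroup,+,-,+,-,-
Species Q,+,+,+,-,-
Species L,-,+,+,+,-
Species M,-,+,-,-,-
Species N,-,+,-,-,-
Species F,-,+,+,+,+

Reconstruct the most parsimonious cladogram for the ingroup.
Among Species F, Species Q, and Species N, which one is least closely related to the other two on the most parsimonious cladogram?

Species Q

Character polarity is set by the outgroup: the derived state is whichever differs from the outgroup's state, so for C1, C3 the derived state is '-', and for the remaining characters it is '+'.
Only Species F, Species L, Species M, and Species N show the derived state '-' for C1, supporting them as a clade.
All ingroup taxa share the derived state '+' for C2; it defines the ingroup but does not resolve relationships within it.
C3 (derived state '-') is shared by Species M and Species N — a synapomorphy uniting that clade.
Only Species F and Species L show the derived state '+' for C4, supporting them as a clade.
C5 (derived state '+') is unique to Species F (autapomorphy; uninformative for grouping).
Most parsimonious ingroup topology: (Species Q,((Species L,Species F),(Species M,Species N))).
Species F and Species N share a more recent common ancestor with each other than either does with Species Q, so Species Q is the least closely related of the three.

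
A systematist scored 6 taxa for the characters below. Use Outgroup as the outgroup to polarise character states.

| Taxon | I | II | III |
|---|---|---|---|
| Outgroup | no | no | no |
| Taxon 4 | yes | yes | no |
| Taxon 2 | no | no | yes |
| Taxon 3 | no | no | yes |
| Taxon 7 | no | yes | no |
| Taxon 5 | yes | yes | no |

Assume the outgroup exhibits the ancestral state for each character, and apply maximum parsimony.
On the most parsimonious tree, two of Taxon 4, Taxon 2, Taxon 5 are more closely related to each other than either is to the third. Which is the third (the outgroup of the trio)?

Taxon 2

The outgroup has state 'no' for every character, so 'yes' is the derived state throughout.
Only Taxon 4 and Taxon 5 show the derived state 'yes' for I, supporting them as a clade.
II: derived state 'yes' in Taxon 4, Taxon 5, and Taxon 7 only — synapomorphy for {Taxon 4, Taxon 5, Taxon 7}.
III: derived state 'yes' in Taxon 2 and Taxon 3 only — synapomorphy for {Taxon 2, Taxon 3}.
Most parsimonious ingroup topology: (((Taxon 4,Taxon 5),Taxon 7),(Taxon 2,Taxon 3)).
Taxon 4 and Taxon 5 share a more recent common ancestor with each other than either does with Taxon 2, so Taxon 2 is the least closely related of the three.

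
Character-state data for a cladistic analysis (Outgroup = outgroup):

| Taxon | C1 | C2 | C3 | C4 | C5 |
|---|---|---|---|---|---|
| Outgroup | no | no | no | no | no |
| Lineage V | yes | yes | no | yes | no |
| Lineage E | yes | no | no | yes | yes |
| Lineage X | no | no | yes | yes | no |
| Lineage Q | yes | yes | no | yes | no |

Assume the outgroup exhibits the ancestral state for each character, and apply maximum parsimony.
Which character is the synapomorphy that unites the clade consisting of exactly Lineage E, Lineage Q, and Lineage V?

C1

The outgroup has state 'no' for every character, so 'yes' is the derived state throughout.
C1 (derived state 'yes') is shared by Lineage E, Lineage Q, and Lineage V — a synapomorphy uniting that clade.
C2: derived state 'yes' in Lineage Q and Lineage V only — synapomorphy for {Lineage Q, Lineage V}.
C3: derived state 'yes' in Lineage X only — an autapomorphy, so it tells us nothing about relationships among taxa.
C4 (derived state 'yes') is shared by all ingroup taxa — unites the whole ingroup.
C5: derived state 'yes' in Lineage E only — an autapomorphy, so it tells us nothing about relationships among taxa.
Most parsimonious ingroup topology: (((Lineage V,Lineage Q),Lineage E),Lineage X).
The clade {Lineage E, Lineage Q, Lineage V} is supported by C1: its derived state 'yes' occurs in exactly those taxa and in no other taxon (including the outgroup).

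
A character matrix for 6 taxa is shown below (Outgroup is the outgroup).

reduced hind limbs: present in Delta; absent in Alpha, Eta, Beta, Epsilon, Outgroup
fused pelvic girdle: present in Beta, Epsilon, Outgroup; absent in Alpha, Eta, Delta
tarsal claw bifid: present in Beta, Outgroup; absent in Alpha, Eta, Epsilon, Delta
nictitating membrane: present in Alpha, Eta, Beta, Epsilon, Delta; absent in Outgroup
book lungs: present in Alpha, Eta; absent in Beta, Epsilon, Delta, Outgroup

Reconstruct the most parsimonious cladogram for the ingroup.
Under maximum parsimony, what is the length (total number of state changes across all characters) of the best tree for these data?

Character polarity is set by the outgroup: the derived state is whichever differs from the outgroup's state, so for fused pelvic girdle, tarsal claw bifid the derived state is 'absent', and for the remaining characters it is 'present'.
reduced hind limbs: derived state 'present' in Delta only — an autapomorphy, so it tells us nothing about relationships among taxa.
fused pelvic girdle: derived state 'absent' in Alpha, Delta, and Eta only — synapomorphy for {Alpha, Delta, Eta}.
Only Alpha, Delta, Epsilon, and Eta show the derived state 'absent' for tarsal claw bifid, supporting them as a clade.
nictitating membrane (derived state 'present') is shared by all ingroup taxa — unites the whole ingroup.
book lungs (derived state 'present') is shared by Alpha and Eta — a synapomorphy uniting that clade.
Most parsimonious ingroup topology: (Beta,(((Alpha,Eta),Delta),Epsilon)).
Changes per character on this tree: reduced hind limbs: 1; fused pelvic girdle: 1; tarsal claw bifid: 1; nictitating membrane: 1; book lungs: 1.
Total = 5.

5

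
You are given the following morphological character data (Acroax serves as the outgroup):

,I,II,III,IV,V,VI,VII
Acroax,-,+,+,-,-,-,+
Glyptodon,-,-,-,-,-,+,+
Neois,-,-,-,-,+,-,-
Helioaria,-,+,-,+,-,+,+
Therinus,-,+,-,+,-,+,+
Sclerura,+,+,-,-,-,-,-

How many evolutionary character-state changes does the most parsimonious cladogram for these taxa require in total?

8

Character polarity is set by the outgroup: the derived state is whichever differs from the outgroup's state, so for II, III, VII the derived state is '-', and for the remaining characters it is '+'.
I: derived state '+' in Sclerura only — an autapomorphy, so it tells us nothing about relationships among taxa.
II groups Glyptodon and Neois, which is incompatible with the clades supported by the remaining characters; treating it as convergent (homoplasy) costs fewer steps than any alternative tree.
All ingroup taxa share the derived state '-' for III; it defines the ingroup but does not resolve relationships within it.
IV (derived state '+') is shared by Helioaria and Therinus — a synapomorphy uniting that clade.
V (derived state '+') is unique to Neois (autapomorphy; uninformative for grouping).
Only Glyptodon, Helioaria, and Therinus show the derived state '+' for VI, supporting them as a clade.
VII: derived state '-' in Neois and Sclerura only — synapomorphy for {Neois, Sclerura}.
Most parsimonious ingroup topology: ((Glyptodon,(Helioaria,Therinus)),(Neois,Sclerura)).
Changes per character on this tree: I: 1; II: 2; III: 1; IV: 1; V: 1; VI: 1; VII: 1.
Total = 8.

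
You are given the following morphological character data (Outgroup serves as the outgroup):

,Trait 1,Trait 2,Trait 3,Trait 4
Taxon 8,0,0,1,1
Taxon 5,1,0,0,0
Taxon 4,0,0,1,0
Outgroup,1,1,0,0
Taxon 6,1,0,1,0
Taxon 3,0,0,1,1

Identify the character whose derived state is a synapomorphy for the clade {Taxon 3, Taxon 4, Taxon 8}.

Trait 1

Character polarity is set by the outgroup: the derived state is whichever differs from the outgroup's state, so for Trait 1, Trait 2 the derived state is '0', and for the remaining characters it is '1'.
Trait 1: derived state '0' in Taxon 3, Taxon 4, and Taxon 8 only — synapomorphy for {Taxon 3, Taxon 4, Taxon 8}.
All ingroup taxa share the derived state '0' for Trait 2; it defines the ingroup but does not resolve relationships within it.
Trait 3 (derived state '1') is shared by Taxon 3, Taxon 4, Taxon 6, and Taxon 8 — a synapomorphy uniting that clade.
Trait 4: derived state '1' in Taxon 3 and Taxon 8 only — synapomorphy for {Taxon 3, Taxon 8}.
Most parsimonious ingroup topology: ((((Taxon 8,Taxon 3),Taxon 4),Taxon 6),Taxon 5).
The clade {Taxon 3, Taxon 4, Taxon 8} is supported by Trait 1: its derived state '0' occurs in exactly those taxa and in no other taxon (including the outgroup).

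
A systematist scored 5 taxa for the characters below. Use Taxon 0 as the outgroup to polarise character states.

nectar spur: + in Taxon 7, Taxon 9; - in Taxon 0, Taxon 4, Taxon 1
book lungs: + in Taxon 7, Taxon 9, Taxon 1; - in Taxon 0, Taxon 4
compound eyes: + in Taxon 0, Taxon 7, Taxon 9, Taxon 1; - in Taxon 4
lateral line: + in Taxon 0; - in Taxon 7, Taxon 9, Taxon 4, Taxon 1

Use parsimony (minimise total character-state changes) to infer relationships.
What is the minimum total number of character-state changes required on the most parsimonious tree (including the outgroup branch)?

4

Character polarity is set by the outgroup: the derived state is whichever differs from the outgroup's state, so for compound eyes, lateral line the derived state is '-', and for the remaining characters it is '+'.
nectar spur (derived state '+') is shared by Taxon 7 and Taxon 9 — a synapomorphy uniting that clade.
book lungs (derived state '+') is shared by Taxon 1, Taxon 7, and Taxon 9 — a synapomorphy uniting that clade.
compound eyes: derived state '-' in Taxon 4 only — an autapomorphy, so it tells us nothing about relationships among taxa.
All ingroup taxa share the derived state '-' for lateral line; it defines the ingroup but does not resolve relationships within it.
Most parsimonious ingroup topology: (((Taxon 7,Taxon 9),Taxon 1),Taxon 4).
Changes per character on this tree: nectar spur: 1; book lungs: 1; compound eyes: 1; lateral line: 1.
Total = 4.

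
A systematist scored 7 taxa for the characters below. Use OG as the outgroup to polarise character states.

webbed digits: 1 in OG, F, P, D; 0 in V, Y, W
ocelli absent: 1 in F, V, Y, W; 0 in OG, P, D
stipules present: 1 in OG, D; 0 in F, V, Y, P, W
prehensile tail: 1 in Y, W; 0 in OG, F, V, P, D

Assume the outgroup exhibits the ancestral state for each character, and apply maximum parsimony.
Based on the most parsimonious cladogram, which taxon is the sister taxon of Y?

Character polarity is set by the outgroup: the derived state is whichever differs from the outgroup's state, so for webbed digits, stipules present the derived state is '0', and for the remaining characters it is '1'.
webbed digits: derived state '0' in V, W, and Y only — synapomorphy for {V, W, Y}.
Only F, V, W, and Y show the derived state '1' for ocelli absent, supporting them as a clade.
stipules present (derived state '0') is shared by F, P, V, W, and Y — a synapomorphy uniting that clade.
Only W and Y show the derived state '1' for prehensile tail, supporting them as a clade.
Most parsimonious ingroup topology: (((F,(V,(Y,W))),P),D).
Y and W form a cherry on this tree, so they are sister taxa.

W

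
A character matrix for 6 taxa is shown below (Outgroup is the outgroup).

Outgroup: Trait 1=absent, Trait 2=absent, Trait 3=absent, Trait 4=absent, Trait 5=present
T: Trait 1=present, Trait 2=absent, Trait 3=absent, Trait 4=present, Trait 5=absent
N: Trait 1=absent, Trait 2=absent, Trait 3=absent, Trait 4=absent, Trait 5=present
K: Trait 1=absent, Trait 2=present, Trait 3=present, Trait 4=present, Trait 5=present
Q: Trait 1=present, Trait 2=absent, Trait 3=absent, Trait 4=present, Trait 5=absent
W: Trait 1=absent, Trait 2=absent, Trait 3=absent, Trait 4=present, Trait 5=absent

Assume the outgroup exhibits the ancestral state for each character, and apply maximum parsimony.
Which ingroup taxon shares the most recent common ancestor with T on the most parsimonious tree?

Character polarity is set by the outgroup: the derived state is whichever differs from the outgroup's state, so for Trait 5 the derived state is 'absent', and for the remaining characters it is 'present'.
Trait 1 (derived state 'present') is shared by Q and T — a synapomorphy uniting that clade.
Trait 2: derived state 'present' in K only — an autapomorphy, so it tells us nothing about relationships among taxa.
Trait 3: derived state 'present' in K only — an autapomorphy, so it tells us nothing about relationships among taxa.
Only K, Q, T, and W show the derived state 'present' for Trait 4, supporting them as a clade.
Trait 5: derived state 'absent' in Q, T, and W only — synapomorphy for {Q, T, W}.
Most parsimonious ingroup topology: ((((T,Q),W),K),N).
T and Q form a cherry on this tree, so they are sister taxa.

Q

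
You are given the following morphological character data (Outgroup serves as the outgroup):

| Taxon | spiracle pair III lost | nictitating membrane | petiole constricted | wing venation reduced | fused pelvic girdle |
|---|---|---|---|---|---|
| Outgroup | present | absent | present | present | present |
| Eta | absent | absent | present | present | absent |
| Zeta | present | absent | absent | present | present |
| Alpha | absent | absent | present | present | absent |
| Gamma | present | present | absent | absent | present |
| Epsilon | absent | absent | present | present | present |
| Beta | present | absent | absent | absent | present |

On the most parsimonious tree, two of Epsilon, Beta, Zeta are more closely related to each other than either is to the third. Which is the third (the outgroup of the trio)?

Epsilon

Character polarity is set by the outgroup: the derived state is whichever differs from the outgroup's state, so for spiracle pair III lost, petiole constricted, wing venation reduced, fused pelvic girdle the derived state is 'absent', and for the remaining characters it is 'present'.
spiracle pair III lost: derived state 'absent' in Alpha, Epsilon, and Eta only — synapomorphy for {Alpha, Epsilon, Eta}.
nictitating membrane: derived state 'present' in Gamma only — an autapomorphy, so it tells us nothing about relationships among taxa.
petiole constricted: derived state 'absent' in Beta, Gamma, and Zeta only — synapomorphy for {Beta, Gamma, Zeta}.
wing venation reduced: derived state 'absent' in Beta and Gamma only — synapomorphy for {Beta, Gamma}.
fused pelvic girdle (derived state 'absent') is shared by Alpha and Eta — a synapomorphy uniting that clade.
Most parsimonious ingroup topology: (((Eta,Alpha),Epsilon),(Zeta,(Gamma,Beta))).
Zeta and Beta share a more recent common ancestor with each other than either does with Epsilon, so Epsilon is the least closely related of the three.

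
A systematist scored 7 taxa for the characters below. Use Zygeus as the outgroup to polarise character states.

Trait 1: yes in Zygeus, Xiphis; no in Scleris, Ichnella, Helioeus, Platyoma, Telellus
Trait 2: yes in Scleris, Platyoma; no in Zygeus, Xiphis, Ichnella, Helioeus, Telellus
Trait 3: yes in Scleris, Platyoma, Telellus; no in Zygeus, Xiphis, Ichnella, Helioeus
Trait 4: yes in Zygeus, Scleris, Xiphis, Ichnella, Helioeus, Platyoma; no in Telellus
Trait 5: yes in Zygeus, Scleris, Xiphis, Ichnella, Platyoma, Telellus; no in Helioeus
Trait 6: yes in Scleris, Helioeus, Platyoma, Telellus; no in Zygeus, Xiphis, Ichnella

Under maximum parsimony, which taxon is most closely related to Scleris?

Character polarity is set by the outgroup: the derived state is whichever differs from the outgroup's state, so for Trait 1, Trait 4, Trait 5 the derived state is 'no', and for the remaining characters it is 'yes'.
Trait 1 (derived state 'no') is shared by Helioeus, Ichnella, Platyoma, Scleris, and Telellus — a synapomorphy uniting that clade.
Trait 2: derived state 'yes' in Platyoma and Scleris only — synapomorphy for {Platyoma, Scleris}.
Trait 3: derived state 'yes' in Platyoma, Scleris, and Telellus only — synapomorphy for {Platyoma, Scleris, Telellus}.
Trait 4 (derived state 'no') is unique to Telellus (autapomorphy; uninformative for grouping).
Trait 5: derived state 'no' in Helioeus only — an autapomorphy, so it tells us nothing about relationships among taxa.
Only Helioeus, Platyoma, Scleris, and Telellus show the derived state 'yes' for Trait 6, supporting them as a clade.
Most parsimonious ingroup topology: (((((Scleris,Platyoma),Telellus),Helioeus),Ichnella),Xiphis).
Scleris and Platyoma form a cherry on this tree, so they are sister taxa.

Platyoma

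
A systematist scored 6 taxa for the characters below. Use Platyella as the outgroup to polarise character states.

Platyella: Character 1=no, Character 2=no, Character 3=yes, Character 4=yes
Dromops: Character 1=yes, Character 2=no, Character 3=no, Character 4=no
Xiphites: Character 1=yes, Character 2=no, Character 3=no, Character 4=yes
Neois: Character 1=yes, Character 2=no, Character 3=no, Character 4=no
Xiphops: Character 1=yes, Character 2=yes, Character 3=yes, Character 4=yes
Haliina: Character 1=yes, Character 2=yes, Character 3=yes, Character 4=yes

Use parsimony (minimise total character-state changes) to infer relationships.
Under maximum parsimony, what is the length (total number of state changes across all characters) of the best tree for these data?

Character polarity is set by the outgroup: the derived state is whichever differs from the outgroup's state, so for Character 3, Character 4 the derived state is 'no', and for the remaining characters it is 'yes'.
Character 1 (derived state 'yes') is shared by all ingroup taxa — unites the whole ingroup.
Only Haliina and Xiphops show the derived state 'yes' for Character 2, supporting them as a clade.
Character 3 (derived state 'no') is shared by Dromops, Neois, and Xiphites — a synapomorphy uniting that clade.
Only Dromops and Neois show the derived state 'no' for Character 4, supporting them as a clade.
Most parsimonious ingroup topology: (((Dromops,Neois),Xiphites),(Xiphops,Haliina)).
Changes per character on this tree: Character 1: 1; Character 2: 1; Character 3: 1; Character 4: 1.
Total = 4.

4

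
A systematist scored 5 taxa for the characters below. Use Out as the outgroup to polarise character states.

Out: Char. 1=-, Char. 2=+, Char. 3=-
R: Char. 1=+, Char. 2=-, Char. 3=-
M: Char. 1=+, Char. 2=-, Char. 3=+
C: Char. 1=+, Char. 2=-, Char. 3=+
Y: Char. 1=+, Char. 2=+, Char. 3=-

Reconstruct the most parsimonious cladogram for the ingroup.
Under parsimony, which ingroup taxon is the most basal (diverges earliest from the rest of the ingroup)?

Y

Character polarity is set by the outgroup: the derived state is whichever differs from the outgroup's state, so for Char. 2 the derived state is '-', and for the remaining characters it is '+'.
Char. 1 (derived state '+') is shared by all ingroup taxa — unites the whole ingroup.
Char. 2 (derived state '-') is shared by C, M, and R — a synapomorphy uniting that clade.
Only C and M show the derived state '+' for Char. 3, supporting them as a clade.
Most parsimonious ingroup topology: ((R,(M,C)),Y).
Y is sister to the clade containing all other ingroup taxa, so it is the earliest-diverging (most basal) ingroup lineage.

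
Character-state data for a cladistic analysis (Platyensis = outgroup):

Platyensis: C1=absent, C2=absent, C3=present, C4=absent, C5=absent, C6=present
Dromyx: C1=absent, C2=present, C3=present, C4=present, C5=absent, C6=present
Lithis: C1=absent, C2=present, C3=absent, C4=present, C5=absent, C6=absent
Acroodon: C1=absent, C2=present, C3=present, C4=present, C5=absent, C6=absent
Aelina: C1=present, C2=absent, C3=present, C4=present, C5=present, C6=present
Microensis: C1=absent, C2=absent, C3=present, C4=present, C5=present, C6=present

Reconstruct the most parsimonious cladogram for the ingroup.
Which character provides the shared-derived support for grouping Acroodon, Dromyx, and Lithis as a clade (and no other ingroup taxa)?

Character polarity is set by the outgroup: the derived state is whichever differs from the outgroup's state, so for C3, C6 the derived state is 'absent', and for the remaining characters it is 'present'.
C1: derived state 'present' in Aelina only — an autapomorphy, so it tells us nothing about relationships among taxa.
Only Acroodon, Dromyx, and Lithis show the derived state 'present' for C2, supporting them as a clade.
C3: derived state 'absent' in Lithis only — an autapomorphy, so it tells us nothing about relationships among taxa.
C4 (derived state 'present') is shared by all ingroup taxa — unites the whole ingroup.
Only Aelina and Microensis show the derived state 'present' for C5, supporting them as a clade.
C6: derived state 'absent' in Acroodon and Lithis only — synapomorphy for {Acroodon, Lithis}.
Most parsimonious ingroup topology: ((Dromyx,(Lithis,Acroodon)),(Aelina,Microensis)).
The clade {Acroodon, Dromyx, Lithis} is supported by C2: its derived state 'present' occurs in exactly those taxa and in no other taxon (including the outgroup).

C2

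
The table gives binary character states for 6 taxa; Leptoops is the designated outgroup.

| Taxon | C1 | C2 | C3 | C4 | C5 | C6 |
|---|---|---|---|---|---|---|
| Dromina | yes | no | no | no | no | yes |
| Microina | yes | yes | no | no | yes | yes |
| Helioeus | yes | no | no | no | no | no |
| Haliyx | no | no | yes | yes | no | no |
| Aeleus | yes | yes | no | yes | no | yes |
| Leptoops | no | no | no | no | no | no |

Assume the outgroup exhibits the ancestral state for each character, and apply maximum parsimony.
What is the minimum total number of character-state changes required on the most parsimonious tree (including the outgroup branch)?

7

The outgroup has state 'no' for every character, so 'yes' is the derived state throughout.
Only Aeleus, Dromina, Helioeus, and Microina show the derived state 'yes' for C1, supporting them as a clade.
C2: derived state 'yes' in Aeleus and Microina only — synapomorphy for {Aeleus, Microina}.
C3: derived state 'yes' in Haliyx only — an autapomorphy, so it tells us nothing about relationships among taxa.
C4 (state 'yes') occurs in Aeleus and Haliyx but conflicts with the nesting implied by the other characters — most parsimoniously interpreted as homoplasy.
C5 (derived state 'yes') is unique to Microina (autapomorphy; uninformative for grouping).
C6 (derived state 'yes') is shared by Aeleus, Dromina, and Microina — a synapomorphy uniting that clade.
Most parsimonious ingroup topology: (Haliyx,(((Microina,Aeleus),Dromina),Helioeus)).
Changes per character on this tree: C1: 1; C2: 1; C3: 1; C4: 2; C5: 1; C6: 1.
Total = 7.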